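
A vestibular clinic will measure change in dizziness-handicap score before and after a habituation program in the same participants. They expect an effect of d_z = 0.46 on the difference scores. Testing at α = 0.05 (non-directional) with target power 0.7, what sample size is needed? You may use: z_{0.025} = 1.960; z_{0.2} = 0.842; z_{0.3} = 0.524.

n = 30 pairs

For a paired (one-sample on differences) test: n = ((z_{α/2} + z_β) / d)².
z_{α/2} + z_β = 1.960 + 0.524 = 2.484.
n = (2.484 / 0.46)² = 5.400² = 29.16.
Round up.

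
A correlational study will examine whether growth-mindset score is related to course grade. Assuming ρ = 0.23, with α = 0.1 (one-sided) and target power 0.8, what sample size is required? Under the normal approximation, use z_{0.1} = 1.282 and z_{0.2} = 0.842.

n = 86

Fisher's z: C = ½·ln((1+r)/(1−r)) = ½·ln(1.5974) = 0.2342.
n = ((z_{α} + z_β)/C)² + 3.
(1.282 + 0.842) / 0.2342 = 2.124 / 0.2342 = 9.069.
n = 9.069² + 3 = 82.25 + 3 = 85.2.
Round up.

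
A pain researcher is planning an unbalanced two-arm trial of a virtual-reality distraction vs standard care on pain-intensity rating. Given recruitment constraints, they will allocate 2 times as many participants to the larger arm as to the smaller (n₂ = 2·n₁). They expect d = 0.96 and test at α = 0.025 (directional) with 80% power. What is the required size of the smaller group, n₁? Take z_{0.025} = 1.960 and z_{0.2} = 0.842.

n₁ = 13

With allocation ratio k = n₂/n₁ = 2, Var(x̄₁−x̄₂) = σ²(1/n₁ + 1/(k·n₁)) = σ²·(k+1)/(k·n₁).
So n₁ = (1 + 1/k)·((z_{α} + z_β)/d)² = 1.500 × (2.802/0.96)².
n₁ = 1.500 × 8.52 = 12.8.
Round up: n₁ = 13, giving n₂ = 2 × 13 = 26.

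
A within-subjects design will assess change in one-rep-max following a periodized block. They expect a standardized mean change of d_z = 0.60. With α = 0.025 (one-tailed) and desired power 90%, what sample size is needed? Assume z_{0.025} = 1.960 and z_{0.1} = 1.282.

For a paired (one-sample on differences) test: n = ((z_{α} + z_β) / d)².
z_{α} + z_β = 1.960 + 1.282 = 3.242.
n = (3.242 / 0.60)² = 5.403² = 29.20.
Round up.

n = 30 pairs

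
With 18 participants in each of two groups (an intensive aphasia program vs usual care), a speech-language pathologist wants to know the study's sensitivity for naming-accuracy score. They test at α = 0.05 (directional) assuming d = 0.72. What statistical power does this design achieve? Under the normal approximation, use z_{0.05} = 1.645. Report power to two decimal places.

For two equal groups, power = Φ(d·√(n/2) − z_{α}).
d·√(n/2) = 0.72 × √(18/2) = 0.72 × 3.000 = 2.160.
z_β = 2.160 − 1.645 = 0.515.
Power = Φ(0.515) = 0.697.

power ≈ 0.70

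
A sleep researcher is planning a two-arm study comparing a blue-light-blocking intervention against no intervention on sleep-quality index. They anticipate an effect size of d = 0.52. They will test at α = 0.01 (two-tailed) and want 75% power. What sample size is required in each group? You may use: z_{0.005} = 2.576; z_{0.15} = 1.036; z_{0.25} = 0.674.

n = 79 per group

For two independent groups with equal n: n = 2·((z_{α/2} + z_β) / d)².
z_{α/2} + z_β = 2.576 + 0.674 = 3.250.
n = 2 × (3.250 / 0.52)² = 2 × 6.250² = 2 × 39.06 = 78.1.
Round up to the next whole participant.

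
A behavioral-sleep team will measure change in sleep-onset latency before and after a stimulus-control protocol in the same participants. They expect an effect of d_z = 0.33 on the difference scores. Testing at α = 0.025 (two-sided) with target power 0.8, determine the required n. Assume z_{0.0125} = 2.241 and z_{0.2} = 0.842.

For a paired (one-sample on differences) test: n = ((z_{α/2} + z_β) / d)².
z_{α/2} + z_β = 2.241 + 0.842 = 3.083.
n = (3.083 / 0.33)² = 9.342² = 87.28.
Round up.

n = 88 pairs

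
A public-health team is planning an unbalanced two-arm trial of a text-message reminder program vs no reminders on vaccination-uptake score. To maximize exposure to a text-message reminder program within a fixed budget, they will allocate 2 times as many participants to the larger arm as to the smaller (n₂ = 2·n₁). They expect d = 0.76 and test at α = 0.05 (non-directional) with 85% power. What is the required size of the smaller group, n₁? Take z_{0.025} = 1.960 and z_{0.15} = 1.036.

With allocation ratio k = n₂/n₁ = 2, Var(x̄₁−x̄₂) = σ²(1/n₁ + 1/(k·n₁)) = σ²·(k+1)/(k·n₁).
So n₁ = (1 + 1/k)·((z_{α/2} + z_β)/d)² = 1.500 × (2.996/0.76)².
n₁ = 1.500 × 15.54 = 23.3.
Round up: n₁ = 24, giving n₂ = 2 × 24 = 48.

n₁ = 24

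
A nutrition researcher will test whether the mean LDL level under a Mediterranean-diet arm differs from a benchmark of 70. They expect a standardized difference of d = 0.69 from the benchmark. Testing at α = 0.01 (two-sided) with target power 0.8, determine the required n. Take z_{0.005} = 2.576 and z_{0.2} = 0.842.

n = 25

For a one-sample test: n = ((z_{α/2} + z_β) / d)².
z_{α/2} + z_β = 2.576 + 0.842 = 3.418.
n = (3.418 / 0.69)² = 4.954² = 24.54.
Round up.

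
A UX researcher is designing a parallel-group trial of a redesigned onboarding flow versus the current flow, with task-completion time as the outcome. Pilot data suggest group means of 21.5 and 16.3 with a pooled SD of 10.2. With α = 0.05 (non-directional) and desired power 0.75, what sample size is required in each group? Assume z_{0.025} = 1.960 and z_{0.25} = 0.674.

n = 54 per group

Cohen's d = |M₁ − M₂| / SD_pooled = |21.5 − 16.3| / 10.2 = 5.2 / 10.2 = 0.510.
For two independent groups with equal n: n = 2·((z_{α/2} + z_β) / d)².
z_{α/2} + z_β = 1.960 + 0.674 = 2.634.
n = 2 × (2.634 / 0.510)² = 2 × 5.165² = 2 × 26.67 = 53.3.
Round up to the next whole participant.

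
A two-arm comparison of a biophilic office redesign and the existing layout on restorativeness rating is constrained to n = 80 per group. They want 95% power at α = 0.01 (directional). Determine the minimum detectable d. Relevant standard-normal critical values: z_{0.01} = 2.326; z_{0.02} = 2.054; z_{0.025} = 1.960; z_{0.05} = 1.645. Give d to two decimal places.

d_min ≈ 0.63

For two independent groups of n = 80 each: d_min = (z_{α} + z_β)·√(2/n).
z-sum = 2.326 + 1.645 = 3.971.
d_min = 3.971 × √(2/80) = 3.971 × 0.1581 = 0.628.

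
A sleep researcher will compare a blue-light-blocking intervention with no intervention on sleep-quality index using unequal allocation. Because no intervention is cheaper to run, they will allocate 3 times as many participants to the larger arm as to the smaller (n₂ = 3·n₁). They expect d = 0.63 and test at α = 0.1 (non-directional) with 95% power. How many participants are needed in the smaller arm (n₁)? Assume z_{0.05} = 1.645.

With allocation ratio k = n₂/n₁ = 3, Var(x̄₁−x̄₂) = σ²(1/n₁ + 1/(k·n₁)) = σ²·(k+1)/(k·n₁).
So n₁ = (1 + 1/k)·((z_{α/2} + z_β)/d)² = 1.333 × (3.290/0.63)².
n₁ = 1.333 × 27.27 = 36.4.
Round up: n₁ = 37, giving n₂ = 3 × 37 = 111.

n₁ = 37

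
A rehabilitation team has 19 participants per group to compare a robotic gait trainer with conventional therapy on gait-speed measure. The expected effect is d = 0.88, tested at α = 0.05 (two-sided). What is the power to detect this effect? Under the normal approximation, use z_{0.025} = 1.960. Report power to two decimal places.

For two equal groups, power = Φ(d·√(n/2) − z_{α/2}).
d·√(n/2) = 0.88 × √(19/2) = 0.88 × 3.082 = 2.712.
z_β = 2.712 − 1.960 = 0.752.
Power = Φ(0.752) = 0.774.

power ≈ 0.77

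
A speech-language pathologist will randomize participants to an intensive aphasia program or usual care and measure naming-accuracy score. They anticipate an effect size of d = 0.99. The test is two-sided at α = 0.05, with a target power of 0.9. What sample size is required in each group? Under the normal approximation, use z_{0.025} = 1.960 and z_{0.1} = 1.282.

For two independent groups with equal n: n = 2·((z_{α/2} + z_β) / d)².
z_{α/2} + z_β = 1.960 + 1.282 = 3.242.
n = 2 × (3.242 / 0.99)² = 2 × 3.275² = 2 × 10.72 = 21.4.
Round up to the next whole participant.

n = 22 per group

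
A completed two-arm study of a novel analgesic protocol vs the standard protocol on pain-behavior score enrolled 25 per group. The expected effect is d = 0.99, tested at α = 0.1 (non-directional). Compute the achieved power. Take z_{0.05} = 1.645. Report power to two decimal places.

For two equal groups, power = Φ(d·√(n/2) − z_{α/2}).
d·√(n/2) = 0.99 × √(25/2) = 0.99 × 3.536 = 3.500.
z_β = 3.500 − 1.645 = 1.855.
Power = Φ(1.855) = 0.968.

power ≈ 0.97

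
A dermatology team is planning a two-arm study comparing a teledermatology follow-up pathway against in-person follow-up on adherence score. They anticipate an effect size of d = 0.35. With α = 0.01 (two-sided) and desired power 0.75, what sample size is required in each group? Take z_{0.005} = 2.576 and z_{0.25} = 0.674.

For two independent groups with equal n: n = 2·((z_{α/2} + z_β) / d)².
z_{α/2} + z_β = 2.576 + 0.674 = 3.250.
n = 2 × (3.250 / 0.35)² = 2 × 9.286² = 2 × 86.22 = 172.4.
Round up to the next whole participant.

n = 173 per group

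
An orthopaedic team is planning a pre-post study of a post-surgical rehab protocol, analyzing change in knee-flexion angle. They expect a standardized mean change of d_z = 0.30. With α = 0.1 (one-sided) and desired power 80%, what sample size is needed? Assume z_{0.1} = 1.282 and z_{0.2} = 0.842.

n = 51 pairs

For a paired (one-sample on differences) test: n = ((z_{α} + z_β) / d)².
z_{α} + z_β = 1.282 + 0.842 = 2.124.
n = (2.124 / 0.30)² = 7.080² = 50.13.
Round up.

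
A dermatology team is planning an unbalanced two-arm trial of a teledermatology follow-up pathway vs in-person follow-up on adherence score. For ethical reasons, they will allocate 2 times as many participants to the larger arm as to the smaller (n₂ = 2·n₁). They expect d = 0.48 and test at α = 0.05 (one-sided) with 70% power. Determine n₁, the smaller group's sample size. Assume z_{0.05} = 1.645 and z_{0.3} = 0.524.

n₁ = 31

With allocation ratio k = n₂/n₁ = 2, Var(x̄₁−x̄₂) = σ²(1/n₁ + 1/(k·n₁)) = σ²·(k+1)/(k·n₁).
So n₁ = (1 + 1/k)·((z_{α} + z_β)/d)² = 1.500 × (2.169/0.48)².
n₁ = 1.500 × 20.42 = 30.6.
Round up: n₁ = 31, giving n₂ = 2 × 31 = 62.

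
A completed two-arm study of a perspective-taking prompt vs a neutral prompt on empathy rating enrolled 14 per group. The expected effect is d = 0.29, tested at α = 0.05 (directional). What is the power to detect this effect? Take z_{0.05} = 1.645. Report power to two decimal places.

power ≈ 0.19

For two equal groups, power = Φ(d·√(n/2) − z_{α}).
d·√(n/2) = 0.29 × √(14/2) = 0.29 × 2.646 = 0.767.
z_β = 0.767 − 1.645 = -0.878.
Power = Φ(-0.878) = 0.190.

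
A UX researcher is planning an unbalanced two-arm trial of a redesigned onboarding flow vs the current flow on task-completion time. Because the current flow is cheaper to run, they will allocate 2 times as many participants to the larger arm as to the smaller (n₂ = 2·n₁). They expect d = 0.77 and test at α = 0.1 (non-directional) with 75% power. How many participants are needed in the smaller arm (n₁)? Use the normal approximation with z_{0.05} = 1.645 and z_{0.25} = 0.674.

n₁ = 14

With allocation ratio k = n₂/n₁ = 2, Var(x̄₁−x̄₂) = σ²(1/n₁ + 1/(k·n₁)) = σ²·(k+1)/(k·n₁).
So n₁ = (1 + 1/k)·((z_{α/2} + z_β)/d)² = 1.500 × (2.319/0.77)².
n₁ = 1.500 × 9.07 = 13.6.
Round up: n₁ = 14, giving n₂ = 2 × 14 = 28.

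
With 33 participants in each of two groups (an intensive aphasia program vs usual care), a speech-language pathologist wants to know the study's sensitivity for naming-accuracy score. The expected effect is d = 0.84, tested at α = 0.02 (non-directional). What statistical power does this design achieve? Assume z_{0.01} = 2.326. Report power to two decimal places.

For two equal groups, power = Φ(d·√(n/2) − z_{α/2}).
d·√(n/2) = 0.84 × √(33/2) = 0.84 × 4.062 = 3.412.
z_β = 3.412 − 2.326 = 1.086.
Power = Φ(1.086) = 0.861.

power ≈ 0.86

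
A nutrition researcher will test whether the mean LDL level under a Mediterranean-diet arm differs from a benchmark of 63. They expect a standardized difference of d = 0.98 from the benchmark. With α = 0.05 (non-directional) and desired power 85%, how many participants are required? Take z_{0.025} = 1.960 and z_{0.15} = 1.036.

n = 10

For a one-sample test: n = ((z_{α/2} + z_β) / d)².
z_{α/2} + z_β = 1.960 + 1.036 = 2.996.
n = (2.996 / 0.98)² = 3.057² = 9.35.
Round up.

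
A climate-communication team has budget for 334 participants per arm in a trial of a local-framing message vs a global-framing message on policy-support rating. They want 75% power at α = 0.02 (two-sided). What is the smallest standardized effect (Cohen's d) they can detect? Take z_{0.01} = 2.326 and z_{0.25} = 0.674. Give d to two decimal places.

For two independent groups of n = 334 each: d_min = (z_{α/2} + z_β)·√(2/n).
z-sum = 2.326 + 0.674 = 3.000.
d_min = 3.000 × √(2/334) = 3.000 × 0.0774 = 0.232.

d_min ≈ 0.23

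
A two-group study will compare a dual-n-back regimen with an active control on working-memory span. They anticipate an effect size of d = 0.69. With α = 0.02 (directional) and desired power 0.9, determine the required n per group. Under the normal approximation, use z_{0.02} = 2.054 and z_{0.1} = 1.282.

For two independent groups with equal n: n = 2·((z_{α} + z_β) / d)².
z_{α} + z_β = 2.054 + 1.282 = 3.336.
n = 2 × (3.336 / 0.69)² = 2 × 4.835² = 2 × 23.38 = 46.8.
Round up to the next whole participant.

n = 47 per group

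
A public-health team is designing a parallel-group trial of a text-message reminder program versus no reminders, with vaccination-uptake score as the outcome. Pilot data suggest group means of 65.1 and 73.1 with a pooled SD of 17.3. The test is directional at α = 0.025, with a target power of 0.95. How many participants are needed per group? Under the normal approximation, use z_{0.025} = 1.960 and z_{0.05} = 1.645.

Cohen's d = |M₁ − M₂| / SD_pooled = |65.1 − 73.1| / 17.3 = 8.0 / 17.3 = 0.462.
For two independent groups with equal n: n = 2·((z_{α} + z_β) / d)².
z_{α} + z_β = 1.960 + 1.645 = 3.605.
n = 2 × (3.605 / 0.462)² = 2 × 7.803² = 2 × 60.89 = 121.8.
Round up to the next whole participant.

n = 122 per group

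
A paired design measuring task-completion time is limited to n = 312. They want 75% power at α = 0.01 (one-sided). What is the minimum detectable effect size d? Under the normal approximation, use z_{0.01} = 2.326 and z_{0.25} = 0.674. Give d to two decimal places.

For a single sample (or paired design) of n = 312: d_min = (z_{α} + z_β)/√n.
z-sum = 2.326 + 0.674 = 3.000.
d_min = 3.000 / √312 = 3.000 / 17.664 = 0.170.

d_min ≈ 0.17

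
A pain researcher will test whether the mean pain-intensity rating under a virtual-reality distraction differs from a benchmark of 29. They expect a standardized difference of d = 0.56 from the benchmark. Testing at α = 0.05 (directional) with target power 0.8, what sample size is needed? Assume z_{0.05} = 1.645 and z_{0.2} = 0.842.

For a one-sample test: n = ((z_{α} + z_β) / d)².
z_{α} + z_β = 1.645 + 0.842 = 2.487.
n = (2.487 / 0.56)² = 4.441² = 19.72.
Round up.

n = 20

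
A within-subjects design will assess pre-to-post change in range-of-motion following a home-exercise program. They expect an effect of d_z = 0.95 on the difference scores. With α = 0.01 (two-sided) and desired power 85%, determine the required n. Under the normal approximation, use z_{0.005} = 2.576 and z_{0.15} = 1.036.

n = 15 pairs

For a paired (one-sample on differences) test: n = ((z_{α/2} + z_β) / d)².
z_{α/2} + z_β = 2.576 + 1.036 = 3.612.
n = (3.612 / 0.95)² = 3.802² = 14.46.
Round up.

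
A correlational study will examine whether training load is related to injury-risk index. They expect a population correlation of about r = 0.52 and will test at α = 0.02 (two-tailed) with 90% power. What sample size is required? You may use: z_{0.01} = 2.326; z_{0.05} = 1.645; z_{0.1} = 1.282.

Fisher's z: C = ½·ln((1+r)/(1−r)) = ½·ln(3.1667) = 0.5763.
n = ((z_{α/2} + z_β)/C)² + 3.
(2.326 + 1.282) / 0.5763 = 3.608 / 0.5763 = 6.261.
n = 6.261² + 3 = 39.20 + 3 = 42.2.
Round up.

n = 43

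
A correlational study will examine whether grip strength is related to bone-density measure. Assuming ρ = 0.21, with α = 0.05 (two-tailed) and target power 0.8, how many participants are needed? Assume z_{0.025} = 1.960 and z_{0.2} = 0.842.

Fisher's z: C = ½·ln((1+r)/(1−r)) = ½·ln(1.5316) = 0.2132.
n = ((z_{α/2} + z_β)/C)² + 3.
(1.960 + 0.842) / 0.2132 = 2.802 / 0.2132 = 13.143.
n = 13.143² + 3 = 172.73 + 3 = 175.7.
Round up.

n = 176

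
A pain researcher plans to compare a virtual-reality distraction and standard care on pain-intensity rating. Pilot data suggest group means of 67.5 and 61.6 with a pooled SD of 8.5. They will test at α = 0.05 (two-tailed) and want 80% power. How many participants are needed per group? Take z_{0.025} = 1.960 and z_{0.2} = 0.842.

Cohen's d = |M₁ − M₂| / SD_pooled = |67.5 − 61.6| / 8.5 = 5.9 / 8.5 = 0.694.
For two independent groups with equal n: n = 2·((z_{α/2} + z_β) / d)².
z_{α/2} + z_β = 1.960 + 0.842 = 2.802.
n = 2 × (2.802 / 0.694)² = 2 × 4.037² = 2 × 16.30 = 32.6.
Round up to the next whole participant.

n = 33 per group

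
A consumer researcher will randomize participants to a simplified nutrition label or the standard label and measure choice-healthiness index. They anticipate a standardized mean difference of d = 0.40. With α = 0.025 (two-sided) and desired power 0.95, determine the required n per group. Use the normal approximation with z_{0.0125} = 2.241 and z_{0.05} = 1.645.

For two independent groups with equal n: n = 2·((z_{α/2} + z_β) / d)².
z_{α/2} + z_β = 2.241 + 1.645 = 3.886.
n = 2 × (3.886 / 0.40)² = 2 × 9.715² = 2 × 94.38 = 188.8.
Round up to the next whole participant.

n = 189 per group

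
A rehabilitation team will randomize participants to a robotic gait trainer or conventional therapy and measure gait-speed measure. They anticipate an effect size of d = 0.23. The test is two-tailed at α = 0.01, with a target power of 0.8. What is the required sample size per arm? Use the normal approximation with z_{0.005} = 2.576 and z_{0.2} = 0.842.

For two independent groups with equal n: n = 2·((z_{α/2} + z_β) / d)².
z_{α/2} + z_β = 2.576 + 0.842 = 3.418.
n = 2 × (3.418 / 0.23)² = 2 × 14.861² = 2 × 220.85 = 441.7.
Round up to the next whole participant.

n = 442 per group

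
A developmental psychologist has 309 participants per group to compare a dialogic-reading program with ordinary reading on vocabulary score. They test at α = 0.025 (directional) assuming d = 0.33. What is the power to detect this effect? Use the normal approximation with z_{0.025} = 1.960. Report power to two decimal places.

power ≈ 0.98

For two equal groups, power = Φ(d·√(n/2) − z_{α}).
d·√(n/2) = 0.33 × √(309/2) = 0.33 × 12.430 = 4.102.
z_β = 4.102 − 1.960 = 2.142.
Power = Φ(2.142) = 0.984.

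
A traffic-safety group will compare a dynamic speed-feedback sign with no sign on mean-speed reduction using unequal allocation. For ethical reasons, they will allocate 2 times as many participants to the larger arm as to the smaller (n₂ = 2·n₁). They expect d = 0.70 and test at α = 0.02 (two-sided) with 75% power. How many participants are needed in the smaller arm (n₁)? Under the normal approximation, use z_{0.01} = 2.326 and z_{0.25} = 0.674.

n₁ = 28

With allocation ratio k = n₂/n₁ = 2, Var(x̄₁−x̄₂) = σ²(1/n₁ + 1/(k·n₁)) = σ²·(k+1)/(k·n₁).
So n₁ = (1 + 1/k)·((z_{α/2} + z_β)/d)² = 1.500 × (3.000/0.70)².
n₁ = 1.500 × 18.37 = 27.6.
Round up: n₁ = 28, giving n₂ = 2 × 28 = 56.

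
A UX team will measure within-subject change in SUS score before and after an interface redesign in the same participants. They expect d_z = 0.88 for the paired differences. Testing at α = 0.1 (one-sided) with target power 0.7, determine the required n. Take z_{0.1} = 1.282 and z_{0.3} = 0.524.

n = 5 pairs

For a paired (one-sample on differences) test: n = ((z_{α} + z_β) / d)².
z_{α} + z_β = 1.282 + 0.524 = 1.806.
n = (1.806 / 0.88)² = 2.052² = 4.21.
Round up.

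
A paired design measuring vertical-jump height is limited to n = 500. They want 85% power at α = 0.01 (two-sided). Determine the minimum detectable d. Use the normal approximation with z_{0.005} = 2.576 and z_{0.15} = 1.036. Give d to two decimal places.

d_min ≈ 0.16

For a single sample (or paired design) of n = 500: d_min = (z_{α/2} + z_β)/√n.
z-sum = 2.576 + 1.036 = 3.612.
d_min = 3.612 / √500 = 3.612 / 22.361 = 0.162.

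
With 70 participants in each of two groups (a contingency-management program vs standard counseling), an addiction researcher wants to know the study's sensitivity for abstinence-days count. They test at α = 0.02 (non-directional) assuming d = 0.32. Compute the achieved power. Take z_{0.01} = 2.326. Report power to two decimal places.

power ≈ 0.33

For two equal groups, power = Φ(d·√(n/2) − z_{α/2}).
d·√(n/2) = 0.32 × √(70/2) = 0.32 × 5.916 = 1.893.
z_β = 1.893 − 2.326 = -0.433.
Power = Φ(-0.433) = 0.333.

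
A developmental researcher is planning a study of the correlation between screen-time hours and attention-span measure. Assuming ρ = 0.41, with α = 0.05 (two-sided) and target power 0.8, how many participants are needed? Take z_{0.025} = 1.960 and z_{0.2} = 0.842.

n = 45

Fisher's z: C = ½·ln((1+r)/(1−r)) = ½·ln(2.3898) = 0.4356.
n = ((z_{α/2} + z_β)/C)² + 3.
(1.960 + 0.842) / 0.4356 = 2.802 / 0.4356 = 6.433.
n = 6.433² + 3 = 41.38 + 3 = 44.4.
Round up.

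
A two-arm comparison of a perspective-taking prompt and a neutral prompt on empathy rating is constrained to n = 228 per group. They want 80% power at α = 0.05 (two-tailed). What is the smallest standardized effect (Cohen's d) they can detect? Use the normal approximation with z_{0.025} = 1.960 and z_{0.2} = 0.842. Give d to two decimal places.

d_min ≈ 0.26

For two independent groups of n = 228 each: d_min = (z_{α/2} + z_β)·√(2/n).
z-sum = 1.960 + 0.842 = 2.802.
d_min = 2.802 × √(2/228) = 2.802 × 0.0937 = 0.262.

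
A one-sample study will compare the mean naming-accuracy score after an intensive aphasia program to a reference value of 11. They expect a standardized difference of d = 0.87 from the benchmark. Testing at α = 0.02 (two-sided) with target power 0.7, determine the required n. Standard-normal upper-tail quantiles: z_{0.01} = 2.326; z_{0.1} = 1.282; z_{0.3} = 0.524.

For a one-sample test: n = ((z_{α/2} + z_β) / d)².
z_{α/2} + z_β = 2.326 + 0.524 = 2.850.
n = (2.850 / 0.87)² = 3.276² = 10.73.
Round up.

n = 11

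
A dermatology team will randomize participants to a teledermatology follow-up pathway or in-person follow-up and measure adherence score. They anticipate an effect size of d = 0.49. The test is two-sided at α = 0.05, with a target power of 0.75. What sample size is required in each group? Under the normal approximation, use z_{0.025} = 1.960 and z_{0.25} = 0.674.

For two independent groups with equal n: n = 2·((z_{α/2} + z_β) / d)².
z_{α/2} + z_β = 1.960 + 0.674 = 2.634.
n = 2 × (2.634 / 0.49)² = 2 × 5.376² = 2 × 28.90 = 57.8.
Round up to the next whole participant.

n = 58 per group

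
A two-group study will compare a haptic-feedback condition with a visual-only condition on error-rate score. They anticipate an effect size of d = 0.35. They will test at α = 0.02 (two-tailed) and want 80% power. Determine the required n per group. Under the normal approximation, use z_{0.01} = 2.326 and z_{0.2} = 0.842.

n = 164 per group

For two independent groups with equal n: n = 2·((z_{α/2} + z_β) / d)².
z_{α/2} + z_β = 2.326 + 0.842 = 3.168.
n = 2 × (3.168 / 0.35)² = 2 × 9.051² = 2 × 81.93 = 163.9.
Round up to the next whole participant.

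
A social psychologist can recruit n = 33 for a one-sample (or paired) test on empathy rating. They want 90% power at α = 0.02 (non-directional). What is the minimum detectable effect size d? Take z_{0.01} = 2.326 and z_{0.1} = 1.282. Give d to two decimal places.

d_min ≈ 0.63

For a single sample (or paired design) of n = 33: d_min = (z_{α/2} + z_β)/√n.
z-sum = 2.326 + 1.282 = 3.608.
d_min = 3.608 / √33 = 3.608 / 5.745 = 0.628.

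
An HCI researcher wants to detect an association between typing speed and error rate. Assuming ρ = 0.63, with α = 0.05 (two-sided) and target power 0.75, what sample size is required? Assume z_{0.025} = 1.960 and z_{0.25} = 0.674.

n = 16

Fisher's z: C = ½·ln((1+r)/(1−r)) = ½·ln(4.4054) = 0.7414.
n = ((z_{α/2} + z_β)/C)² + 3.
(1.960 + 0.674) / 0.7414 = 2.634 / 0.7414 = 3.553.
n = 3.553² + 3 = 12.62 + 3 = 15.6.
Round up.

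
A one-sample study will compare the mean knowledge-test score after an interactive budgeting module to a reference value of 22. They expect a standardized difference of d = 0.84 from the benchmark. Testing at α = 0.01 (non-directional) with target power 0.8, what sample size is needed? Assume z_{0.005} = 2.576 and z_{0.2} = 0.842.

For a one-sample test: n = ((z_{α/2} + z_β) / d)².
z_{α/2} + z_β = 2.576 + 0.842 = 3.418.
n = (3.418 / 0.84)² = 4.069² = 16.56.
Round up.

n = 17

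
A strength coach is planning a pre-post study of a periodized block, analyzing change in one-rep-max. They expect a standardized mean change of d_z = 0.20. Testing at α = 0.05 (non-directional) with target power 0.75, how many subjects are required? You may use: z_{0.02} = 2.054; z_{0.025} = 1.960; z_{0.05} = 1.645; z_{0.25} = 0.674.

n = 174 pairs

For a paired (one-sample on differences) test: n = ((z_{α/2} + z_β) / d)².
z_{α/2} + z_β = 1.960 + 0.674 = 2.634.
n = (2.634 / 0.20)² = 13.170² = 173.45.
Round up.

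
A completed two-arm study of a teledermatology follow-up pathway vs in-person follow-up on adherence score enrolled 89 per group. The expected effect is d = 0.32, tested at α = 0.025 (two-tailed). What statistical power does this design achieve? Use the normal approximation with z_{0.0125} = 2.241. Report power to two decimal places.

For two equal groups, power = Φ(d·√(n/2) − z_{α/2}).
d·√(n/2) = 0.32 × √(89/2) = 0.32 × 6.671 = 2.135.
z_β = 2.135 − 2.241 = -0.106.
Power = Φ(-0.106) = 0.458.

power ≈ 0.46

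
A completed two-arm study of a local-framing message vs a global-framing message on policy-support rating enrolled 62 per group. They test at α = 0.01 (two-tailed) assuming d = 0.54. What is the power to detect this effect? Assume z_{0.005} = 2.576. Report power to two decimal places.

power ≈ 0.67

For two equal groups, power = Φ(d·√(n/2) − z_{α/2}).
d·√(n/2) = 0.54 × √(62/2) = 0.54 × 5.568 = 3.007.
z_β = 3.007 − 2.576 = 0.431.
Power = Φ(0.431) = 0.667.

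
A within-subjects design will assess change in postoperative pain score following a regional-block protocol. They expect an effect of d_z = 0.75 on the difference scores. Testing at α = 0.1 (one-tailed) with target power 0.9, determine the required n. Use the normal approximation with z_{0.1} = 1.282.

n = 12 pairs

For a paired (one-sample on differences) test: n = ((z_{α} + z_β) / d)².
z_{α} + z_β = 1.282 + 1.282 = 2.564.
n = (2.564 / 0.75)² = 3.419² = 11.69.
Round up.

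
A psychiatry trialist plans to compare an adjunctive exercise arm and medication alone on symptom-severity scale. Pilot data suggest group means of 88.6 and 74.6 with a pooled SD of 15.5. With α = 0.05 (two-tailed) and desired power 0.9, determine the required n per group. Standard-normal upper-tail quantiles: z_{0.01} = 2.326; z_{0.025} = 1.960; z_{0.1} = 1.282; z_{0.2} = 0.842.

n = 26 per group

Cohen's d = |M₁ − M₂| / SD_pooled = |88.6 − 74.6| / 15.5 = 14.0 / 15.5 = 0.903.
For two independent groups with equal n: n = 2·((z_{α/2} + z_β) / d)².
z_{α/2} + z_β = 1.960 + 1.282 = 3.242.
n = 2 × (3.242 / 0.903)² = 2 × 3.590² = 2 × 12.89 = 25.8.
Round up to the next whole participant.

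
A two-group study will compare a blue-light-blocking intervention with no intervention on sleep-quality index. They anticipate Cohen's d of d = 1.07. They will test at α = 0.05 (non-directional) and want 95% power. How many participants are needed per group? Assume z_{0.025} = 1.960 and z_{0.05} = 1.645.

For two independent groups with equal n: n = 2·((z_{α/2} + z_β) / d)².
z_{α/2} + z_β = 1.960 + 1.645 = 3.605.
n = 2 × (3.605 / 1.07)² = 2 × 3.369² = 2 × 11.35 = 22.7.
Round up to the next whole participant.

n = 23 per group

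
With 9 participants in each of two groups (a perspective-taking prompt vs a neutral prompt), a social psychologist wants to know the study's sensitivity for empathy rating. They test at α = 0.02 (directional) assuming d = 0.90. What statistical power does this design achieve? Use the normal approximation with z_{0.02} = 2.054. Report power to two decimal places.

For two equal groups, power = Φ(d·√(n/2) − z_{α}).
d·√(n/2) = 0.90 × √(9/2) = 0.90 × 2.121 = 1.909.
z_β = 1.909 − 2.054 = -0.145.
Power = Φ(-0.145) = 0.442.

power ≈ 0.44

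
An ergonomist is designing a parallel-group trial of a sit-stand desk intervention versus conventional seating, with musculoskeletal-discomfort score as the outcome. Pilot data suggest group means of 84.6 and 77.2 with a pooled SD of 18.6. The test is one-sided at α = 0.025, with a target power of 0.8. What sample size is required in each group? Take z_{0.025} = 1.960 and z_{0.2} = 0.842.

Cohen's d = |M₁ − M₂| / SD_pooled = |84.6 − 77.2| / 18.6 = 7.4 / 18.6 = 0.398.
For two independent groups with equal n: n = 2·((z_{α} + z_β) / d)².
z_{α} + z_β = 1.960 + 0.842 = 2.802.
n = 2 × (2.802 / 0.398)² = 2 × 7.040² = 2 × 49.56 = 99.1.
Round up to the next whole participant.

n = 100 per group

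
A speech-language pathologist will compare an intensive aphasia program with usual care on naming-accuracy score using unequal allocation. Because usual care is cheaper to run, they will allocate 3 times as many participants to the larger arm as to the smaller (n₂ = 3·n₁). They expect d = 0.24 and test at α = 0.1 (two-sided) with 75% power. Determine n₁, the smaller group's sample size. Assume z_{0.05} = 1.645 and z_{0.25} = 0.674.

n₁ = 125

With allocation ratio k = n₂/n₁ = 3, Var(x̄₁−x̄₂) = σ²(1/n₁ + 1/(k·n₁)) = σ²·(k+1)/(k·n₁).
So n₁ = (1 + 1/k)·((z_{α/2} + z_β)/d)² = 1.333 × (2.319/0.24)².
n₁ = 1.333 × 93.36 = 124.5.
Round up: n₁ = 125, giving n₂ = 3 × 125 = 375.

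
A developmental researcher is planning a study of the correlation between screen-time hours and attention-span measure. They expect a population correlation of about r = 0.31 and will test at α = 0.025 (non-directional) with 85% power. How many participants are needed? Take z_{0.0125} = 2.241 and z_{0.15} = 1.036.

n = 108

Fisher's z: C = ½·ln((1+r)/(1−r)) = ½·ln(1.8986) = 0.3205.
n = ((z_{α/2} + z_β)/C)² + 3.
(2.241 + 1.036) / 0.3205 = 3.277 / 0.3205 = 10.225.
n = 10.225² + 3 = 104.54 + 3 = 107.5.
Round up.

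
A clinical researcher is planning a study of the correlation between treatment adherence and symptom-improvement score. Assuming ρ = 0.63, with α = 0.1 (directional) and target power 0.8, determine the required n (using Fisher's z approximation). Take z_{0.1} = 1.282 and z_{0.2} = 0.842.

n = 12

Fisher's z: C = ½·ln((1+r)/(1−r)) = ½·ln(4.4054) = 0.7414.
n = ((z_{α} + z_β)/C)² + 3.
(1.282 + 0.842) / 0.7414 = 2.124 / 0.7414 = 2.865.
n = 2.865² + 3 = 8.21 + 3 = 11.2.
Round up.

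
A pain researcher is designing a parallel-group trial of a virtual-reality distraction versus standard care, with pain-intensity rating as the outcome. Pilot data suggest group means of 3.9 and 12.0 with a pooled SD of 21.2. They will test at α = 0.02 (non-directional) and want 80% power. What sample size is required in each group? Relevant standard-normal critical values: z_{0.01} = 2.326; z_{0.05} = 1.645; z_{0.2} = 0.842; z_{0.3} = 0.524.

Cohen's d = |M₁ − M₂| / SD_pooled = |3.9 − 12.0| / 21.2 = 8.1 / 21.2 = 0.382.
For two independent groups with equal n: n = 2·((z_{α/2} + z_β) / d)².
z_{α/2} + z_β = 2.326 + 0.842 = 3.168.
n = 2 × (3.168 / 0.382)² = 2 × 8.293² = 2 × 68.78 = 137.6.
Round up to the next whole participant.

n = 138 per group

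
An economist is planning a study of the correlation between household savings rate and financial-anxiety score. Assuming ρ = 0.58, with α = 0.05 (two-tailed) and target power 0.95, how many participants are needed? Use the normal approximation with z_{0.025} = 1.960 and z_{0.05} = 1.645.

Fisher's z: C = ½·ln((1+r)/(1−r)) = ½·ln(3.7619) = 0.6625.
n = ((z_{α/2} + z_β)/C)² + 3.
(1.960 + 1.645) / 0.6625 = 3.605 / 0.6625 = 5.442.
n = 5.442² + 3 = 29.61 + 3 = 32.6.
Round up.

n = 33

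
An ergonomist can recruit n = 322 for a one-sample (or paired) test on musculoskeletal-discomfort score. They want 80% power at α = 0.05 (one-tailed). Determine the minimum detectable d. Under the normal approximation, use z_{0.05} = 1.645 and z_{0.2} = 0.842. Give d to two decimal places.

For a single sample (or paired design) of n = 322: d_min = (z_{α} + z_β)/√n.
z-sum = 1.645 + 0.842 = 2.487.
d_min = 2.487 / √322 = 2.487 / 17.944 = 0.139.

d_min ≈ 0.14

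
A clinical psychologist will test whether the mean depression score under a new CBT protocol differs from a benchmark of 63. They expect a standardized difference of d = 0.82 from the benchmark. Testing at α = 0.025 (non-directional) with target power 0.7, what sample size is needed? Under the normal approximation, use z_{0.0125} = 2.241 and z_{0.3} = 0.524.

For a one-sample test: n = ((z_{α/2} + z_β) / d)².
z_{α/2} + z_β = 2.241 + 0.524 = 2.765.
n = (2.765 / 0.82)² = 3.372² = 11.37.
Round up.

n = 12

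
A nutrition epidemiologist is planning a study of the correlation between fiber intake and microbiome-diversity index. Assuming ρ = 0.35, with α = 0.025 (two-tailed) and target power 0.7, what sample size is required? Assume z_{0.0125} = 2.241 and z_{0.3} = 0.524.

Fisher's z: C = ½·ln((1+r)/(1−r)) = ½·ln(2.0769) = 0.3654.
n = ((z_{α/2} + z_β)/C)² + 3.
(2.241 + 0.524) / 0.3654 = 2.765 / 0.3654 = 7.567.
n = 7.567² + 3 = 57.26 + 3 = 60.3.
Round up.

n = 61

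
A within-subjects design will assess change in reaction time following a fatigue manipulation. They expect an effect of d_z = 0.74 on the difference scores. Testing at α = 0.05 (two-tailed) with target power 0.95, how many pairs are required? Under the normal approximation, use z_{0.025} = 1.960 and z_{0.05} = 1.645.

n = 24 pairs

For a paired (one-sample on differences) test: n = ((z_{α/2} + z_β) / d)².
z_{α/2} + z_β = 1.960 + 1.645 = 3.605.
n = (3.605 / 0.74)² = 4.872² = 23.73.
Round up.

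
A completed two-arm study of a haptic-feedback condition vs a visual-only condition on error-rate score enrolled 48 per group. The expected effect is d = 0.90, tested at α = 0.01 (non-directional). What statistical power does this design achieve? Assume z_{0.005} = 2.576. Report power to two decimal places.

For two equal groups, power = Φ(d·√(n/2) − z_{α/2}).
d·√(n/2) = 0.90 × √(48/2) = 0.90 × 4.899 = 4.409.
z_β = 4.409 − 2.576 = 1.833.
Power = Φ(1.833) = 0.967.

power ≈ 0.97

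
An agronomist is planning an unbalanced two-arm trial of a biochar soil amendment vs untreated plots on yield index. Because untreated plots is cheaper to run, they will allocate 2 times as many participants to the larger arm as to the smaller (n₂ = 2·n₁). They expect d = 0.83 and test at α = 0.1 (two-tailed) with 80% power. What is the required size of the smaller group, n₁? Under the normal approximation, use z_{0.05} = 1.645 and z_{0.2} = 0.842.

With allocation ratio k = n₂/n₁ = 2, Var(x̄₁−x̄₂) = σ²(1/n₁ + 1/(k·n₁)) = σ²·(k+1)/(k·n₁).
So n₁ = (1 + 1/k)·((z_{α/2} + z_β)/d)² = 1.500 × (2.487/0.83)².
n₁ = 1.500 × 8.98 = 13.5.
Round up: n₁ = 14, giving n₂ = 2 × 14 = 28.

n₁ = 14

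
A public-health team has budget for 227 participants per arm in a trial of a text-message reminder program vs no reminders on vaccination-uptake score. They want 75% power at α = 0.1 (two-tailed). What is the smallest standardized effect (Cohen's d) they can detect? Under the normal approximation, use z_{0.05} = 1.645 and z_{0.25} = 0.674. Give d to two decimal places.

d_min ≈ 0.22

For two independent groups of n = 227 each: d_min = (z_{α/2} + z_β)·√(2/n).
z-sum = 1.645 + 0.674 = 2.319.
d_min = 2.319 × √(2/227) = 2.319 × 0.0939 = 0.218.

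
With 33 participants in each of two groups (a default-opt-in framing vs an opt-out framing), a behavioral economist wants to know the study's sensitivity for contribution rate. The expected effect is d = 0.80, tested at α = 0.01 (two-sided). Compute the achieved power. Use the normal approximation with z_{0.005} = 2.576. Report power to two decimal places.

For two equal groups, power = Φ(d·√(n/2) − z_{α/2}).
d·√(n/2) = 0.80 × √(33/2) = 0.80 × 4.062 = 3.250.
z_β = 3.250 − 2.576 = 0.674.
Power = Φ(0.674) = 0.750.

power ≈ 0.75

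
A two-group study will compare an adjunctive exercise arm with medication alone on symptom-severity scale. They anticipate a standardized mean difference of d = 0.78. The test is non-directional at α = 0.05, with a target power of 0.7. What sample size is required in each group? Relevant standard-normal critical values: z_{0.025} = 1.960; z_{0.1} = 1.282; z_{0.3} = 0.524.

For two independent groups with equal n: n = 2·((z_{α/2} + z_β) / d)².
z_{α/2} + z_β = 1.960 + 0.524 = 2.484.
n = 2 × (2.484 / 0.78)² = 2 × 3.185² = 2 × 10.14 = 20.3.
Round up to the next whole participant.

n = 21 per group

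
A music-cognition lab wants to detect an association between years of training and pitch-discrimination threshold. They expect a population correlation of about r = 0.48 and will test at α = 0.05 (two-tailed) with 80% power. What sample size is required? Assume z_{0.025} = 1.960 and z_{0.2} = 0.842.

Fisher's z: C = ½·ln((1+r)/(1−r)) = ½·ln(2.8462) = 0.5230.
n = ((z_{α/2} + z_β)/C)² + 3.
(1.960 + 0.842) / 0.5230 = 2.802 / 0.5230 = 5.358.
n = 5.358² + 3 = 28.70 + 3 = 31.7.
Round up.

n = 32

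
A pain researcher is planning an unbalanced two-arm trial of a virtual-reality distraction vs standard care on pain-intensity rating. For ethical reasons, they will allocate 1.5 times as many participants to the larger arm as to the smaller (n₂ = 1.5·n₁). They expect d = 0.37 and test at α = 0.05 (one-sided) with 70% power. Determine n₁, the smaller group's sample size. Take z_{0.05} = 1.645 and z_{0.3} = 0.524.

n₁ = 58

With allocation ratio k = n₂/n₁ = 1.5, Var(x̄₁−x̄₂) = σ²(1/n₁ + 1/(k·n₁)) = σ²·(k+1)/(k·n₁).
So n₁ = (1 + 1/k)·((z_{α} + z_β)/d)² = 1.667 × (2.169/0.37)².
n₁ = 1.667 × 34.36 = 57.3.
Round up: n₁ = 58, giving n₂ = 1.5 × 58 = 87.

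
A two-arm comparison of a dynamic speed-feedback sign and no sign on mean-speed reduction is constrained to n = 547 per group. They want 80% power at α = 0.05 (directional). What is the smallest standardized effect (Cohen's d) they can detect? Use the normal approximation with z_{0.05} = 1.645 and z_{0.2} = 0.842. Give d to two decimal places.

For two independent groups of n = 547 each: d_min = (z_{α} + z_β)·√(2/n).
z-sum = 1.645 + 0.842 = 2.487.
d_min = 2.487 × √(2/547) = 2.487 × 0.0605 = 0.150.

d_min ≈ 0.15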